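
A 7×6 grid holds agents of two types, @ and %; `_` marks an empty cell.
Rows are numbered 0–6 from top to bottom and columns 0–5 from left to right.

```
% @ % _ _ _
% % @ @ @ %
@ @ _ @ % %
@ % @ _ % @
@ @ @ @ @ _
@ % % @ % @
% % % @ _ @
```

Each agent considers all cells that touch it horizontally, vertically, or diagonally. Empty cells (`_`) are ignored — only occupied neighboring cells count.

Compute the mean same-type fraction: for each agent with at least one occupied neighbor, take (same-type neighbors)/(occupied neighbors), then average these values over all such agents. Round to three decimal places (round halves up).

0.501

(0,0)% 2/3
(0,1)@ 1/5
(0,2)% 1/4
(1,0)% 2/5
(1,1)% 3/7
(1,2)@ 4/6
(1,3)@ 3/5
(1,4)@ 2/5
(1,5)% 2/3
(2,0)@ 2/5
(2,1)@ 4/7
(2,3)@ 4/6
(2,4)% 3/7
(2,5)% 3/5
(3,0)@ 4/5
(3,1)% 0/7
(3,2)@ 5/6
(3,4)% 2/6
(3,5)@ 1/4
(4,0)@ 3/5
(4,1)@ 5/8
(4,2)@ 4/7
(4,3)@ 4/7
(4,4)@ 4/6
(5,0)@ 2/5
(5,1)% 4/8
(5,2)% 3/8
(5,3)@ 4/7
(5,4)% 0/6
(5,5)@ 2/3
(6,0)% 2/3
(6,1)% 4/5
(6,2)% 3/5
(6,3)@ 1/4
(6,5)@ 1/2
Sum over 35 agents: 2/3 + 1/5 + 1/4 + 2/5 + 3/7 + 4/6 + 3/5 + 2/5 + 2/3 + 2/5 + 4/7 + 4/6 + 3/7 + 3/5 + 4/5 + 0/7 + 5/6 + 2/6 + 1/4 + 3/5 + 5/8 + 4/7 + 4/7 + 4/6 + 2/5 + 4/8 + 3/8 + 4/7 + 0/6 + 2/3 + 2/3 + 4/5 + 3/5 + 1/4 + 1/2 = 7361/420; mean = 7361/420 ÷ 35 = 7361/14700 = 0.500748… → 0.501.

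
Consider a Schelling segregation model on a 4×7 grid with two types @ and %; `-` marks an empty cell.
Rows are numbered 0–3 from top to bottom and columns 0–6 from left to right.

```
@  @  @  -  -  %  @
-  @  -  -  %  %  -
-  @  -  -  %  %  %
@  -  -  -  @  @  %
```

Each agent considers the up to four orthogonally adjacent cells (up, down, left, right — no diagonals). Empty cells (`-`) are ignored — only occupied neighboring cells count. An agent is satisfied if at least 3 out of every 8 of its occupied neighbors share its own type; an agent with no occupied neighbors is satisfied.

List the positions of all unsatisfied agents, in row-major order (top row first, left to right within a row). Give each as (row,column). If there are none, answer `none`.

Row 0: (0,0)@ 1/1 ✓ · (0,1)@ 3/3 ✓ · (0,2)@ 1/1 ✓ · (0,5)% 1/2 ✓ · (0,6)@ 0/1 ✗
Row 1: (1,1)@ 2/2 ✓ · (1,4)% 2/2 ✓ · (1,5)% 3/3 ✓
Row 2: (2,1)@ 1/1 ✓ · (2,4)% 2/3 ✓ · (2,5)% 3/4 ✓ · (2,6)% 2/2 ✓
Row 3: (3,0)@ 0/0 ✓ · (3,4)@ 1/2 ✓ · (3,5)@ 1/3 ✗ · (3,6)% 1/2 ✓

(0,6), (3,5)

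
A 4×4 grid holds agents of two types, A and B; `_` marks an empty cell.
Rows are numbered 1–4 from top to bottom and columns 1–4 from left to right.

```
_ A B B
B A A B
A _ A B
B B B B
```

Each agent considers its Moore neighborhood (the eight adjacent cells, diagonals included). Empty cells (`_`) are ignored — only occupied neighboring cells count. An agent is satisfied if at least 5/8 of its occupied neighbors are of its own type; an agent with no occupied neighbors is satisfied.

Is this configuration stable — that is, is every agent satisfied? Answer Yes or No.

No

(1,2)A 2/4 not
(1,3)B 2/5 not
(1,4)B 2/3 satisfied
(2,1)B 0/3 not
(2,2)A 4/6 satisfied
(2,3)A 3/7 not
(2,4)B 3/5 not
(3,1)A 1/4 not
(3,3)A 2/7 not
(3,4)B 3/5 not
(4,1)B 1/2 not
(4,2)B 2/4 not
(4,3)B 3/4 satisfied
(4,4)B 2/3 satisfied
For instance (1,2) has only 2/4 same-type neighbors, below 5/8.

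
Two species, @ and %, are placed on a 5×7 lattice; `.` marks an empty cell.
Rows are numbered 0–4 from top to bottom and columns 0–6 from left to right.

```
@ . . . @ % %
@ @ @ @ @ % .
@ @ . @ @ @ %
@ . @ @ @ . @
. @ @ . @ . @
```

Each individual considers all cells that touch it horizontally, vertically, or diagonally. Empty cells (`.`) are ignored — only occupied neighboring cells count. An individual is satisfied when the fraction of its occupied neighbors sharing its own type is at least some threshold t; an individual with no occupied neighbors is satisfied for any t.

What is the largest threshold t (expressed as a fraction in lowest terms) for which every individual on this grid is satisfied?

1/3

(0,0)@ 2/2
(0,4)@ 2/4
(0,5)% 2/4
(0,6)% 2/2
(1,0)@ 4/4
(1,1)@ 5/5
(1,2)@ 4/4
(1,3)@ 5/5
(1,4)@ 5/7
(1,5)% 3/7
(2,0)@ 4/4
(2,1)@ 6/6
(2,3)@ 7/7
(2,4)@ 6/7
(2,5)@ 4/6
(2,6)% 1/3
(3,0)@ 3/3
(3,2)@ 5/5
(3,3)@ 6/6
(3,4)@ 5/5
(3,6)@ 2/3
(4,1)@ 3/3
(4,2)@ 3/3
(4,4)@ 2/2
(4,6)@ 1/1
The smallest same-type fraction is 1/3 at (2,6), which reduces to 1/3. Any threshold above that leaves this individual unsatisfied.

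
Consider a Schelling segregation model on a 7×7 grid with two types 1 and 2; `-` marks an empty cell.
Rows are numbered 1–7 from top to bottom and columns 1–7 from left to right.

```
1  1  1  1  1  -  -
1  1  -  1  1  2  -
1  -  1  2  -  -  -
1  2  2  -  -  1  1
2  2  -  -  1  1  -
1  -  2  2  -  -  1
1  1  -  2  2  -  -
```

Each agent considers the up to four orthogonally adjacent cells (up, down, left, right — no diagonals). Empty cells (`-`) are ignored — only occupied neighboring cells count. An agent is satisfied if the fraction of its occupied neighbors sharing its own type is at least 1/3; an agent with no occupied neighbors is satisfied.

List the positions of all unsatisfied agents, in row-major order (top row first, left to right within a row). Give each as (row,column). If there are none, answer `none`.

Row 1: (1,1)1 2/2 ok · (1,2)1 3/3 ok · (1,3)1 2/2 ok · (1,4)1 3/3 ok · (1,5)1 2/2 ok
Row 2: (2,1)1 3/3 ok · (2,2)1 2/2 ok · (2,4)1 2/3 ok · (2,5)1 2/3 ok · (2,6)2 0/1 unhappy
Row 3: (3,1)1 2/2 ok · (3,3)1 0/2 unhappy · (3,4)2 0/2 unhappy
Row 4: (4,1)1 1/3 ok · (4,2)2 2/3 ok · (4,3)2 1/2 ok · (4,6)1 2/2 ok · (4,7)1 1/1 ok
Row 5: (5,1)2 1/3 ok · (5,2)2 2/2 ok · (5,5)1 1/1 ok · (5,6)1 2/2 ok
Row 6: (6,1)1 1/2 ok · (6,3)2 1/1 ok · (6,4)2 2/2 ok · (6,7)1 0/0 ok
Row 7: (7,1)1 2/2 ok · (7,2)1 1/1 ok · (7,4)2 2/2 ok · (7,5)2 1/1 ok

(2,6), (3,3), (3,4)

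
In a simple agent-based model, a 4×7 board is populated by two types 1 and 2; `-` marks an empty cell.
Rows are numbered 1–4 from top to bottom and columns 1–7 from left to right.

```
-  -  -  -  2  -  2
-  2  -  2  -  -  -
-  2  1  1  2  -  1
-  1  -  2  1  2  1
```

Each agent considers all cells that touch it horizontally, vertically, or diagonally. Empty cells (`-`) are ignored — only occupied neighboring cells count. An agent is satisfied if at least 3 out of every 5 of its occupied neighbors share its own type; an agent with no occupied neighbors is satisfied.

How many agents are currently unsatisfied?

11

(1,5)2 1/1 ✓
(1,7)2 0/0 ✓
(2,2)2 1/2 ✗
(2,4)2 2/4 ✗
(3,2)2 1/3 ✗
(3,3)1 2/6 ✗
(3,4)1 2/5 ✗
(3,5)2 3/5 ✓
(3,7)1 1/2 ✗
(4,2)1 1/2 ✗
(4,4)2 1/4 ✗
(4,5)1 1/4 ✗
(4,6)2 1/4 ✗
(4,7)1 1/2 ✗
Unsatisfied: (2,2), (2,4), (3,2), (3,3), (3,4), (3,7), (4,2), (4,4), (4,5), (4,6), (4,7) — 11 in total.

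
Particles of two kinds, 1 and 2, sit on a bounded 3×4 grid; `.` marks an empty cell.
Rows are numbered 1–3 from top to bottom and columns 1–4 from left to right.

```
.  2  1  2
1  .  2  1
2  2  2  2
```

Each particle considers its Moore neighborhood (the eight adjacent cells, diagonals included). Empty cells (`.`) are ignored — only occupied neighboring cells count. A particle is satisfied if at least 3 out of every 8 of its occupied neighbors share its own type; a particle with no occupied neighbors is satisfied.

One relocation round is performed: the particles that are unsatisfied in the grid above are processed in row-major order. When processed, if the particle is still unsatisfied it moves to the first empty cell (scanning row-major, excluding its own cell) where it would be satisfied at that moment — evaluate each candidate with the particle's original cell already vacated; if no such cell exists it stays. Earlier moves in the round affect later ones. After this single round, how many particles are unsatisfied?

0

Initially unsatisfied (in order): (1,2), (1,3), (1,4), (2,1), (2,4).
  (1,2) → (2,2).
  (1,3) → (1,1).
  (1,4): now satisfied by earlier moves; stays.
  (2,1): no empty cell satisfies it; stays.
  (2,4) → (1,2).
Resulting grid:
1 1 . 2
1 2 2 .
2 2 2 2
All satisfied now.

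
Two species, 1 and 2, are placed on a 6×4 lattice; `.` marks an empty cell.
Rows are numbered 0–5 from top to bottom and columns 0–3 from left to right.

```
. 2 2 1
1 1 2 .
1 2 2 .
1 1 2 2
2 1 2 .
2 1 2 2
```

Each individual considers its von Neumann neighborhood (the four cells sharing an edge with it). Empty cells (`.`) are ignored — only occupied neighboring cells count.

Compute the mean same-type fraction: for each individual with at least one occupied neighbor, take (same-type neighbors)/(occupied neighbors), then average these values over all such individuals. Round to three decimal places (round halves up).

0.596

(0,1)2 1/2
(0,2)2 2/3
(0,3)1 0/1
(1,0)1 2/2
(1,1)1 1/4
(1,2)2 2/3
(2,0)1 2/3
(2,1)2 1/4
(2,2)2 3/3
(3,0)1 2/3
(3,1)1 2/4
(3,2)2 3/4
(3,3)2 1/1
(4,0)2 1/3
(4,1)1 2/4
(4,2)2 2/3
(5,0)2 1/2
(5,1)1 1/3
(5,2)2 2/3
(5,3)2 1/1
Sum over 20 individuals: 1/2 + 2/3 + 0/1 + 2/2 + 1/4 + 2/3 + 2/3 + 1/4 + 3/3 + 2/3 + 2/4 + 3/4 + 1/1 + 1/3 + 2/4 + 2/3 + 1/2 + 1/3 + 2/3 + 1/1 = 143/12; mean = 143/12 ÷ 20 = 143/240 = 0.595833… → 0.596.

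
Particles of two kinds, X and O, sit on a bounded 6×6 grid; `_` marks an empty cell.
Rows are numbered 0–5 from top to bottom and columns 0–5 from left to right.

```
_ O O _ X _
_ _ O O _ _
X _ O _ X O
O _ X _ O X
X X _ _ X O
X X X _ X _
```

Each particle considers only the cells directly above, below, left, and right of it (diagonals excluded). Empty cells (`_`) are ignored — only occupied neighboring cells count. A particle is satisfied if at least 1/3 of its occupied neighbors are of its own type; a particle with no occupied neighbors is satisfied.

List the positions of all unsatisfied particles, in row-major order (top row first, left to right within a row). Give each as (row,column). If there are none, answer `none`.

(2,0), (2,4), (2,5), (3,0), (3,2), (3,4), (3,5), (4,5)

Row 0: (0,1)O 1/1 satisfied · (0,2)O 2/2 satisfied · (0,4)X 0/0 satisfied
Row 1: (1,2)O 3/3 satisfied · (1,3)O 1/1 satisfied
Row 2: (2,0)X 0/1 not · (2,2)O 1/2 satisfied · (2,4)X 0/2 not · (2,5)O 0/2 not
Row 3: (3,0)O 0/2 not · (3,2)X 0/1 not · (3,4)O 0/3 not · (3,5)X 0/3 not
Row 4: (4,0)X 2/3 satisfied · (4,1)X 2/2 satisfied · (4,4)X 1/3 satisfied · (4,5)O 0/2 not
Row 5: (5,0)X 2/2 satisfied · (5,1)X 3/3 satisfied · (5,2)X 1/1 satisfied · (5,4)X 1/1 satisfied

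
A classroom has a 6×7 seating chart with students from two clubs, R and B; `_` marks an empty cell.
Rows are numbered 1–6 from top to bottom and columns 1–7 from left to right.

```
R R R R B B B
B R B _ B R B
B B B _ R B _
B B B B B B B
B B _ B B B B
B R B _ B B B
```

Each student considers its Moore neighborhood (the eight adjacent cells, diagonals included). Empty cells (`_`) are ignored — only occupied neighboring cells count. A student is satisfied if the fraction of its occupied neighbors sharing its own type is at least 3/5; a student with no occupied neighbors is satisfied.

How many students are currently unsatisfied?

(1,1)R 2/3 satisfied
(1,2)R 3/5 satisfied
(1,3)R 3/4 satisfied
(1,4)R 1/4 not
(1,5)B 2/4 not
(1,6)B 4/5 satisfied
(1,7)B 2/3 satisfied
(2,1)B 2/5 not
(2,2)R 3/8 not
(2,3)B 2/6 not
(2,5)B 3/6 not
(2,6)R 1/7 not
(2,7)B 3/4 satisfied
(3,1)B 4/5 satisfied
(3,2)B 7/8 satisfied
(3,3)B 5/6 satisfied
(3,5)R 1/6 not
(3,6)B 5/7 satisfied
(4,1)B 5/5 satisfied
(4,2)B 7/7 satisfied
(4,3)B 6/6 satisfied
(4,4)B 5/6 satisfied
(4,5)B 6/7 satisfied
(4,6)B 6/7 satisfied
(4,7)B 4/4 satisfied
(5,1)B 4/5 satisfied
(5,2)B 6/7 satisfied
(5,4)B 6/6 satisfied
(5,5)B 7/7 satisfied
(5,6)B 8/8 satisfied
(5,7)B 5/5 satisfied
(6,1)B 2/3 satisfied
(6,2)R 0/4 not
(6,3)B 2/3 satisfied
(6,5)B 4/4 satisfied
(6,6)B 5/5 satisfied
(6,7)B 3/3 satisfied
Unsatisfied: (1,4), (1,5), (2,1), (2,2), (2,3), (2,5), (2,6), (3,5), (6,2) — 9 in total.

9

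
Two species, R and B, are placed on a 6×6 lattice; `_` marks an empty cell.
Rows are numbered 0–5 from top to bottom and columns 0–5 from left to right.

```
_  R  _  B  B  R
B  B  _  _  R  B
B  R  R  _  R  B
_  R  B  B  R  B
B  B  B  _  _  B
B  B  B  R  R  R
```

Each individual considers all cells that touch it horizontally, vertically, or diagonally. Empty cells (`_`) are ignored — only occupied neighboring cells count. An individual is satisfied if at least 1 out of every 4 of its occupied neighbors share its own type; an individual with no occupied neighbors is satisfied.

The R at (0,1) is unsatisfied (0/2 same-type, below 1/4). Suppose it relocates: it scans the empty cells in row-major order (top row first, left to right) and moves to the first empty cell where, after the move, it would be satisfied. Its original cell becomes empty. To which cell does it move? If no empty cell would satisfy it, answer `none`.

Vacating (0,1). Empty cells in order:
  (0,0): 0/2 same-type → still unsatisfied.
  (0,2): 0/2 same-type → still unsatisfied.
  (1,2): 2/4 same-type → satisfied — stop here.

(1,2)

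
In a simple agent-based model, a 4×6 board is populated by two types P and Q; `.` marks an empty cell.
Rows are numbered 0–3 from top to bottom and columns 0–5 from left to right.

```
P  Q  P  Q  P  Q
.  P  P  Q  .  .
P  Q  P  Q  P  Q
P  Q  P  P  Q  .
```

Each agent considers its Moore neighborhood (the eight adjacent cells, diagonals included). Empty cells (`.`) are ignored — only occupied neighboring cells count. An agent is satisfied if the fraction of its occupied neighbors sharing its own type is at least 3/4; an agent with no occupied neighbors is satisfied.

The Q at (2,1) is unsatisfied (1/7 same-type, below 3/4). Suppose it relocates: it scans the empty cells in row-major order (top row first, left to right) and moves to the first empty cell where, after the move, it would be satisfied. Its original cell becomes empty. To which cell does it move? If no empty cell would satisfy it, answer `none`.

Vacating (2,1). Empty cells in order:
  (1,0): 1/4 same-type → still unsatisfied.
  (1,4): 5/7 same-type → still unsatisfied.
  (1,5): 2/4 same-type → still unsatisfied.
  (3,5): 2/3 same-type → still unsatisfied.

none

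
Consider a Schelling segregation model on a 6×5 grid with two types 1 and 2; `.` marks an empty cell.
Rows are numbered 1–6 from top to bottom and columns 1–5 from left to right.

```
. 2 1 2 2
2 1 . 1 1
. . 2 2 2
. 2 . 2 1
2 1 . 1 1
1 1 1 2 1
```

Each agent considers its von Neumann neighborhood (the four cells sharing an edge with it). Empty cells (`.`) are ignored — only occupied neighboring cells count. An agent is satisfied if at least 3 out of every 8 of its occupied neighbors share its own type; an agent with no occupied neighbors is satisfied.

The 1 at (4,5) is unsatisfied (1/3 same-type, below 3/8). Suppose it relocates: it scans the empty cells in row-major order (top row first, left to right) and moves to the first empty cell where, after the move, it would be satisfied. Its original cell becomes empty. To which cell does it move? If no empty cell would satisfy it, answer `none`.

Vacating (4,5). Empty cells in order:
  (1,1): 0/2 same-type → still unsatisfied.
  (2,3): 3/4 same-type → satisfied — stop here.

(2,3)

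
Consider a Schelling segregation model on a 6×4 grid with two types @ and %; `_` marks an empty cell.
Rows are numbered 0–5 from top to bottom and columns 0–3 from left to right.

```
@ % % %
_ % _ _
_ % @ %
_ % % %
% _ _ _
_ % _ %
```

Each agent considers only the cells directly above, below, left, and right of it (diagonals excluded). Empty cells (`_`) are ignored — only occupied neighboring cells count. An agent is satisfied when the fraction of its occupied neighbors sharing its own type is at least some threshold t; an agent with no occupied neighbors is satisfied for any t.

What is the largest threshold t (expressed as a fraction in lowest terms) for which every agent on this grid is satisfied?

Row 0: (0,0)@ 0/1 · (0,1)% 2/3 · (0,2)% 2/2 · (0,3)% 1/1
Row 1: (1,1)% 2/2
Row 2: (2,1)% 2/3 · (2,2)@ 0/3 · (2,3)% 1/2
Row 3: (3,1)% 2/2 · (3,2)% 2/3 · (3,3)% 2/2
Row 4: (4,0)% — no occupied neighbors
Row 5: (5,1)% — no occupied neighbors · (5,3)% — no occupied neighbors
The smallest same-type fraction is 0/1 at (0,0), which reduces to 0/1. Any threshold above that leaves this agent unsatisfied.

0/1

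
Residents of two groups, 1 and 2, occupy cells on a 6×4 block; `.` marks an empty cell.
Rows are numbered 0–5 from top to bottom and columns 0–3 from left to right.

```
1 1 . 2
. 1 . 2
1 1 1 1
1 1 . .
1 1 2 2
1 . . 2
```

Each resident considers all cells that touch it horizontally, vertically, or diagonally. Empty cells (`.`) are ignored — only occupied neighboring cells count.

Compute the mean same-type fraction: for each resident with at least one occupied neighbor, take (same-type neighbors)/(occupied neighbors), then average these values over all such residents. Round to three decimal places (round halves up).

0.870

Row 0: (0,0)1 2/2 · (0,1)1 2/2 · (0,3)2 1/1
Row 1: (1,1)1 5/5 · (1,3)2 1/3
Row 2: (2,0)1 4/4 · (2,1)1 5/5 · (2,2)1 4/5 · (2,3)1 1/2
Row 3: (3,0)1 5/5 · (3,1)1 6/7
Row 4: (4,0)1 4/4 · (4,1)1 4/5 · (4,2)2 2/4 · (4,3)2 2/2
Row 5: (5,0)1 2/2 · (5,3)2 2/2
Sum over 17 residents: 2/2 + 2/2 + 1/1 + 5/5 + 1/3 + 4/4 + 5/5 + 4/5 + 1/2 + 5/5 + 6/7 + 4/4 + 4/5 + 2/4 + 2/2 + 2/2 + 2/2 = 1553/105; mean = 1553/105 ÷ 17 = 1553/1785 = 0.870028… → 0.870.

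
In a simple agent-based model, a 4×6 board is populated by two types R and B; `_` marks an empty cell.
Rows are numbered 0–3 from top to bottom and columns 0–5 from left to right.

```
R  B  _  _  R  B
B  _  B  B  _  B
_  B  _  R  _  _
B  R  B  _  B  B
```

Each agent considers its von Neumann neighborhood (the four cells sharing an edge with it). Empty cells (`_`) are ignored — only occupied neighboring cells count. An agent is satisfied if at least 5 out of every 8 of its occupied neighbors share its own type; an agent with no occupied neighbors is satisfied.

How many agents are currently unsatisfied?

Row 0: (0,0)R 0/2 not · (0,1)B 0/1 not · (0,4)R 0/1 not · (0,5)B 1/2 not
Row 1: (1,0)B 0/1 not · (1,2)B 1/1 satisfied · (1,3)B 1/2 not · (1,5)B 1/1 satisfied
Row 2: (2,1)B 0/1 not · (2,3)R 0/1 not
Row 3: (3,0)B 0/1 not · (3,1)R 0/3 not · (3,2)B 0/1 not · (3,4)B 1/1 satisfied · (3,5)B 1/1 satisfied
Unsatisfied: (0,0), (0,1), (0,4), (0,5), (1,0), (1,3), (2,1), (2,3), (3,0), (3,1), (3,2) — 11 in total.

11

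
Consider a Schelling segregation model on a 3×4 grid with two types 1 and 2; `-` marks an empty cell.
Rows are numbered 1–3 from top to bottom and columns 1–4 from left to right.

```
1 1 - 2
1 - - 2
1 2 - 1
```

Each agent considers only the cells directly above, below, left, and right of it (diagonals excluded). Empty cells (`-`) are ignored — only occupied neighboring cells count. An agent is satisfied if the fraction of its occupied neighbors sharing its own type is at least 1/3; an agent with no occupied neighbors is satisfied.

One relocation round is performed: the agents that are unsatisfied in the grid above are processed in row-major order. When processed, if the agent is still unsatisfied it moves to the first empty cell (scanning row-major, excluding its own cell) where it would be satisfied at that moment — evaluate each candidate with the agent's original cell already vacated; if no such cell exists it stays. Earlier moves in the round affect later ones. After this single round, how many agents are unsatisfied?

Initially unsatisfied (in order): (3,2), (3,4).
  (3,2) → (1,3).
  (3,4) → (2,2).
Resulting grid:
1 1 2 2
1 1 - 2
1 - - -
All satisfied now.

0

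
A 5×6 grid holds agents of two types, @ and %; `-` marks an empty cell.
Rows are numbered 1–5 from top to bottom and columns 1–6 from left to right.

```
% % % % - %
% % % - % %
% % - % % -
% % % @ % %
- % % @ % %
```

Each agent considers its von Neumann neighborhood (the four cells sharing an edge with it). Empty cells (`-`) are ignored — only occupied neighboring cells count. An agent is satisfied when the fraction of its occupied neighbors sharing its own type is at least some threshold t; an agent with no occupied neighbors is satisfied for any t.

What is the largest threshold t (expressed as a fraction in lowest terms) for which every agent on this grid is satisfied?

1/4

(1,1)% 2/2
(1,2)% 3/3
(1,3)% 3/3
(1,4)% 1/1
(1,6)% 1/1
(2,1)% 3/3
(2,2)% 4/4
(2,3)% 2/2
(2,5)% 2/2
(2,6)% 2/2
(3,1)% 3/3
(3,2)% 3/3
(3,4)% 1/2
(3,5)% 3/3
(4,1)% 2/2
(4,2)% 4/4
(4,3)% 2/3
(4,4)@ 1/4
(4,5)% 3/4
(4,6)% 2/2
(5,2)% 2/2
(5,3)% 2/3
(5,4)@ 1/3
(5,5)% 2/3
(5,6)% 2/2
The smallest same-type fraction is 1/4 at (4,4), which reduces to 1/4. Any threshold above that leaves this agent unsatisfied.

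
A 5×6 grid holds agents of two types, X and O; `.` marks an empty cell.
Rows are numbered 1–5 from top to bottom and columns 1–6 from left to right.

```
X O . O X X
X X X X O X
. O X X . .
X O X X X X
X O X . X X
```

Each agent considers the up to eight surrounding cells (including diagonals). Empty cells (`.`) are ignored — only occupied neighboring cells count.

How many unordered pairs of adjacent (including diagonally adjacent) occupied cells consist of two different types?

Scan each occupied cell's neighbors to the right and below (and the two forward diagonals) so each pair is counted once.
Row 1: X(1,1)–O(1,2)≠ X(1,1)–X(2,1)= X(1,1)–X(2,2)= O(1,2)–X(2,2)≠ O(1,2)–X(2,3)≠ O(1,2)–X(2,1)≠ O(1,4)–X(1,5)≠ O(1,4)–X(2,4)≠ O(1,4)–O(2,5)= O(1,4)–X(2,3)≠ X(1,5)–X(1,6)= X(1,5)–O(2,5)≠ X(1,5)–X(2,6)= X(1,5)–X(2,4)= X(1,6)–X(2,6)= X(1,6)–O(2,5)≠  → 9/16 unlike.
Row 2: X(2,1)–X(2,2)= X(2,1)–O(3,2)≠ X(2,2)–X(2,3)= X(2,2)–O(3,2)≠ X(2,2)–X(3,3)= X(2,3)–X(2,4)= X(2,3)–X(3,3)= X(2,3)–X(3,4)= X(2,3)–O(3,2)≠ X(2,4)–O(2,5)≠ X(2,4)–X(3,4)= X(2,4)–X(3,3)= O(2,5)–X(2,6)≠ O(2,5)–X(3,4)≠  → 6/14 unlike.
Row 3: O(3,2)–X(3,3)≠ O(3,2)–O(4,2)= O(3,2)–X(4,3)≠ O(3,2)–X(4,1)≠ X(3,3)–X(3,4)= X(3,3)–X(4,3)= X(3,3)–X(4,4)= X(3,3)–O(4,2)≠ X(3,4)–X(4,4)= X(3,4)–X(4,5)= X(3,4)–X(4,3)=  → 4/11 unlike.
Row 4: X(4,1)–O(4,2)≠ X(4,1)–X(5,1)= X(4,1)–O(5,2)≠ O(4,2)–X(4,3)≠ O(4,2)–O(5,2)= O(4,2)–X(5,3)≠ O(4,2)–X(5,1)≠ X(4,3)–X(4,4)= X(4,3)–X(5,3)= X(4,3)–O(5,2)≠ X(4,4)–X(4,5)= X(4,4)–X(5,5)= X(4,4)–X(5,3)= X(4,5)–X(4,6)= X(4,5)–X(5,5)= X(4,5)–X(5,6)= X(4,6)–X(5,6)= X(4,6)–X(5,5)=  → 6/18 unlike.
Row 5: X(5,1)–O(5,2)≠ O(5,2)–X(5,3)≠ X(5,5)–X(5,6)=  → 2/3 unlike.
Total adjacent occupied pairs: 62; unlike-type pairs: 27.

27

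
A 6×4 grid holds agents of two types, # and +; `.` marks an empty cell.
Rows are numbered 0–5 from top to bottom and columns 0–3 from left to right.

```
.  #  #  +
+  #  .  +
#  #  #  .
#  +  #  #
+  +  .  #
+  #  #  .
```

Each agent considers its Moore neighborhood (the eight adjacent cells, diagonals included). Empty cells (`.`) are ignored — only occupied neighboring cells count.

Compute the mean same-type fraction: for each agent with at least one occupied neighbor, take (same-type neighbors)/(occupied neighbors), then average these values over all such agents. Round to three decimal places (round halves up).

0.567

Row 0: (0,1)# 2/3 · (0,2)# 2/4 · (0,3)+ 1/2
Row 1: (1,0)+ 0/4 · (1,1)# 5/6 · (1,3)+ 1/3
Row 2: (2,0)# 3/5 · (2,1)# 5/7 · (2,2)# 4/6
Row 3: (3,0)# 2/5 · (3,1)+ 2/7 · (3,2)# 4/6 · (3,3)# 3/3
Row 4: (4,0)+ 3/5 · (4,1)+ 3/7 · (4,3)# 3/3
Row 5: (5,0)+ 2/3 · (5,1)# 1/4 · (5,2)# 2/3
Sum over 19 agents: 2/3 + 2/4 + 1/2 + 0/4 + 5/6 + 1/3 + 3/5 + 5/7 + 4/6 + 2/5 + 2/7 + 4/6 + 3/3 + 3/5 + 3/7 + 3/3 + 2/3 + 1/4 + 2/3 = 1509/140; mean = 1509/140 ÷ 19 = 1509/2660 = 0.567293… → 0.567.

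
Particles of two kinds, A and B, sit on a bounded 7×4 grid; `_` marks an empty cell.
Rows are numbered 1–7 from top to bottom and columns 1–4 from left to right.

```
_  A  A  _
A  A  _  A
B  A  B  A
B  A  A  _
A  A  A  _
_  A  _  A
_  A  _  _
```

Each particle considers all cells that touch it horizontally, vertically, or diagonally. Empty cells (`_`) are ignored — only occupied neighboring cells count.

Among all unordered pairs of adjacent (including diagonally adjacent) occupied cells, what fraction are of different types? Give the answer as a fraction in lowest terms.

7/20

Scan each occupied cell's neighbors to the right and below (and the two forward diagonals) so each pair is counted once.
Row 1: A(1,2)–A(1,3)= A(1,2)–A(2,2)= A(1,2)–A(2,1)= A(1,3)–A(2,4)= A(1,3)–A(2,2)=  → 0/5 unlike.
Row 2: A(2,1)–A(2,2)= A(2,1)–B(3,1)≠ A(2,1)–A(3,2)= A(2,2)–A(3,2)= A(2,2)–B(3,3)≠ A(2,2)–B(3,1)≠ A(2,4)–A(3,4)= A(2,4)–B(3,3)≠  → 4/8 unlike.
Row 3: B(3,1)–A(3,2)≠ B(3,1)–B(4,1)= B(3,1)–A(4,2)≠ A(3,2)–B(3,3)≠ A(3,2)–A(4,2)= A(3,2)–A(4,3)= A(3,2)–B(4,1)≠ B(3,3)–A(3,4)≠ B(3,3)–A(4,3)≠ B(3,3)–A(4,2)≠ A(3,4)–A(4,3)=  → 7/11 unlike.
Row 4: B(4,1)–A(4,2)≠ B(4,1)–A(5,1)≠ B(4,1)–A(5,2)≠ A(4,2)–A(4,3)= A(4,2)–A(5,2)= A(4,2)–A(5,3)= A(4,2)–A(5,1)= A(4,3)–A(5,3)= A(4,3)–A(5,2)=  → 3/9 unlike.
Row 5: A(5,1)–A(5,2)= A(5,1)–A(6,2)= A(5,2)–A(5,3)= A(5,2)–A(6,2)= A(5,3)–A(6,4)= A(5,3)–A(6,2)=  → 0/6 unlike.
Row 6: A(6,2)–A(7,2)=  → 0/1 unlike.
Total adjacent occupied pairs: 40; unlike-type pairs: 14.
14/40 reduces to 7/20.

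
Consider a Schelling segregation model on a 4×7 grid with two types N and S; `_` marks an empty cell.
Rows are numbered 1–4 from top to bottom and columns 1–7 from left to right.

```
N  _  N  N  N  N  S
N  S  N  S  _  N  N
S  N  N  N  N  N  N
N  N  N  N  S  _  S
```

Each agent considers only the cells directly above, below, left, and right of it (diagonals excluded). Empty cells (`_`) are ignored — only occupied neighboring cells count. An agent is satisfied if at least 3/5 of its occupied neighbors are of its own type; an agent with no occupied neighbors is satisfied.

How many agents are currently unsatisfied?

Row 1: (1,1)N 1/1 satisfied · (1,3)N 2/2 satisfied · (1,4)N 2/3 satisfied · (1,5)N 2/2 satisfied · (1,6)N 2/3 satisfied · (1,7)S 0/2 not
Row 2: (2,1)N 1/3 not · (2,2)S 0/3 not · (2,3)N 2/4 not · (2,4)S 0/3 not · (2,6)N 3/3 satisfied · (2,7)N 2/3 satisfied
Row 3: (3,1)S 0/3 not · (3,2)N 2/4 not · (3,3)N 4/4 satisfied · (3,4)N 3/4 satisfied · (3,5)N 2/3 satisfied · (3,6)N 3/3 satisfied · (3,7)N 2/3 satisfied
Row 4: (4,1)N 1/2 not · (4,2)N 3/3 satisfied · (4,3)N 3/3 satisfied · (4,4)N 2/3 satisfied · (4,5)S 0/2 not · (4,7)S 0/1 not
Unsatisfied: (1,7), (2,1), (2,2), (2,3), (2,4), (3,1), (3,2), (4,1), (4,5), (4,7) — 10 in total.

10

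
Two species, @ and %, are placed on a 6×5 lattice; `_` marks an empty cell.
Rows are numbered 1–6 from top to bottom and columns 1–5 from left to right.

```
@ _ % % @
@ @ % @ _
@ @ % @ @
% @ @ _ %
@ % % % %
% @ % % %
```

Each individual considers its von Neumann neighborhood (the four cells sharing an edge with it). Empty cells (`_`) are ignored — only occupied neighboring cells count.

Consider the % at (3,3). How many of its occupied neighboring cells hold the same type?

Occupied neighbors of (3,3): (2,3)=%, (4,3)=@, (3,2)=@, (3,4)=@.
Same type (%): 1 of 4.

1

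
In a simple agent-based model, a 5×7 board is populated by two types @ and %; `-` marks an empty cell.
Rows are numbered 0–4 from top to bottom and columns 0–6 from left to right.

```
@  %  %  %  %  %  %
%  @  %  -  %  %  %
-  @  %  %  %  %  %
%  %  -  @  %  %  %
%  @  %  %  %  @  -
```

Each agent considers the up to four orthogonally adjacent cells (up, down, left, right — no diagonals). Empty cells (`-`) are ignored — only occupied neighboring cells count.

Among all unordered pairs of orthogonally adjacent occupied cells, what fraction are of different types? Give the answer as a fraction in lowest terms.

1/3

Scan each occupied cell's neighbors to the right and below so each pair is counted once.
Row 0: @(0,0)–%(0,1)≠ @(0,0)–%(1,0)≠ %(0,1)–%(0,2)= %(0,1)–@(1,1)≠ %(0,2)–%(0,3)= %(0,2)–%(1,2)= %(0,3)–%(0,4)= %(0,4)–%(0,5)= %(0,4)–%(1,4)= %(0,5)–%(0,6)= %(0,5)–%(1,5)= %(0,6)–%(1,6)=  → 3/12 unlike.
Row 1: %(1,0)–@(1,1)≠ @(1,1)–%(1,2)≠ @(1,1)–@(2,1)= %(1,2)–%(2,2)= %(1,4)–%(1,5)= %(1,4)–%(2,4)= %(1,5)–%(1,6)= %(1,5)–%(2,5)= %(1,6)–%(2,6)=  → 2/9 unlike.
Row 2: @(2,1)–%(2,2)≠ @(2,1)–%(3,1)≠ %(2,2)–%(2,3)= %(2,3)–%(2,4)= %(2,3)–@(3,3)≠ %(2,4)–%(2,5)= %(2,4)–%(3,4)= %(2,5)–%(2,6)= %(2,5)–%(3,5)= %(2,6)–%(3,6)=  → 3/10 unlike.
Row 3: %(3,0)–%(3,1)= %(3,0)–%(4,0)= %(3,1)–@(4,1)≠ @(3,3)–%(3,4)≠ @(3,3)–%(4,3)≠ %(3,4)–%(3,5)= %(3,4)–%(4,4)= %(3,5)–%(3,6)= %(3,5)–@(4,5)≠  → 4/9 unlike.
Row 4: %(4,0)–@(4,1)≠ @(4,1)–%(4,2)≠ %(4,2)–%(4,3)= %(4,3)–%(4,4)= %(4,4)–@(4,5)≠  → 3/5 unlike.
Total adjacent occupied pairs: 45; unlike-type pairs: 15.
15/45 reduces to 1/3.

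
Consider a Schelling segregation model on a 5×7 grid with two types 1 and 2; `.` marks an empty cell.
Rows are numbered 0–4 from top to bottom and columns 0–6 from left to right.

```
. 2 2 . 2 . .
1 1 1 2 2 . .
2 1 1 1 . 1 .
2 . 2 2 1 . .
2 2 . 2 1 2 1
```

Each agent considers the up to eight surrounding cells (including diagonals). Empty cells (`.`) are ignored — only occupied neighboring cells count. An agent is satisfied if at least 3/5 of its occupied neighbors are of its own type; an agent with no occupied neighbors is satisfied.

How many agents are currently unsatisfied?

19

(0,1)2 1/4 unhappy
(0,2)2 2/4 unhappy
(0,4)2 2/2 ok
(1,0)1 2/4 unhappy
(1,1)1 4/7 unhappy
(1,2)1 4/7 unhappy
(1,3)2 3/6 unhappy
(1,4)2 2/4 unhappy
(2,0)2 1/4 unhappy
(2,1)1 4/7 unhappy
(2,2)1 4/7 unhappy
(2,3)1 3/7 unhappy
(2,5)1 1/2 unhappy
(3,0)2 3/4 ok
(3,2)2 3/6 unhappy
(3,3)2 2/6 unhappy
(3,4)1 3/6 unhappy
(4,0)2 2/2 ok
(4,1)2 3/3 ok
(4,3)2 2/4 unhappy
(4,4)1 1/4 unhappy
(4,5)2 0/3 unhappy
(4,6)1 0/1 unhappy
Unsatisfied: (0,1), (0,2), (1,0), (1,1), (1,2), (1,3), (1,4), (2,0), (2,1), (2,2), (2,3), (2,5), (3,2), (3,3), (3,4), (4,3), (4,4), (4,5), (4,6) — 19 in total.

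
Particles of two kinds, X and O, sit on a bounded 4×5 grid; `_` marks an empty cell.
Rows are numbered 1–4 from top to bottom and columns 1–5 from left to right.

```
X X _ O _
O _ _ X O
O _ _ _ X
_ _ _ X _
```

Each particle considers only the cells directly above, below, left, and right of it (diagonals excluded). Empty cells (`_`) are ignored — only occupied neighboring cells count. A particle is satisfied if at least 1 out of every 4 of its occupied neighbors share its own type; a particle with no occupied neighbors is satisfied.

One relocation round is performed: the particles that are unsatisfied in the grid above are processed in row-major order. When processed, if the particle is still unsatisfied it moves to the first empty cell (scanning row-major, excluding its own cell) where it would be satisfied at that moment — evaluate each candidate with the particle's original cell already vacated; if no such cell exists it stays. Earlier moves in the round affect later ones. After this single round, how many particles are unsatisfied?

0

Initially unsatisfied (in order): (1,4), (2,4), (2,5), (3,5).
  (1,4) → (1,5).
  (2,4) → (1,3).
  (2,5): now satisfied by earlier moves; stays.
  (3,5) → (1,4).
Resulting grid:
X X X X O
O _ _ _ O
O _ _ _ _
_ _ _ X _
All satisfied now.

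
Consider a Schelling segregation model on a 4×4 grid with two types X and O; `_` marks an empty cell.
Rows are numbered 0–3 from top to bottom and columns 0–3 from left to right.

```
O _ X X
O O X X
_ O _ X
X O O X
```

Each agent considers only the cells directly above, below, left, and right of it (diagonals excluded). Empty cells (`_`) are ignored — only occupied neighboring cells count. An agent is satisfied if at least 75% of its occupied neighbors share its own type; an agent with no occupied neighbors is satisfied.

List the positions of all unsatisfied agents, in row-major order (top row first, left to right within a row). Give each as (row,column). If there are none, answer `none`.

(1,1), (1,2), (3,0), (3,1), (3,2), (3,3)

(0,0)O 1/1 satisfied
(0,2)X 2/2 satisfied
(0,3)X 2/2 satisfied
(1,0)O 2/2 satisfied
(1,1)O 2/3 not
(1,2)X 2/3 not
(1,3)X 3/3 satisfied
(2,1)O 2/2 satisfied
(2,3)X 2/2 satisfied
(3,0)X 0/1 not
(3,1)O 2/3 not
(3,2)O 1/2 not
(3,3)X 1/2 not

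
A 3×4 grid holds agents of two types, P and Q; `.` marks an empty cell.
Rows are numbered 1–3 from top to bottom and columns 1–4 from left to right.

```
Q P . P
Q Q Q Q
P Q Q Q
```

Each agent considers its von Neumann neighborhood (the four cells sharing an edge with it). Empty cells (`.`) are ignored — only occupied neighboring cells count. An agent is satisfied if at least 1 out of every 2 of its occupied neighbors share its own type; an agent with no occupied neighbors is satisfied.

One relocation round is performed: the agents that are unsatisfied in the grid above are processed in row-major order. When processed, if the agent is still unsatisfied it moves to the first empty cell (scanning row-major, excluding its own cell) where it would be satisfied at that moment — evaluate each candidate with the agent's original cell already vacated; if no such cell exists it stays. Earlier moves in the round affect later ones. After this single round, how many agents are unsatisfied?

Initially unsatisfied (in order): (1,2), (1,4), (3,1).
  (1,2) → (1,3).
  (1,4): now satisfied by earlier moves; stays.
  (3,1): no empty cell satisfies it; stays.
Resulting grid:
Q . P P
Q Q Q Q
P Q Q Q
Unsatisfied now: (3,1).

1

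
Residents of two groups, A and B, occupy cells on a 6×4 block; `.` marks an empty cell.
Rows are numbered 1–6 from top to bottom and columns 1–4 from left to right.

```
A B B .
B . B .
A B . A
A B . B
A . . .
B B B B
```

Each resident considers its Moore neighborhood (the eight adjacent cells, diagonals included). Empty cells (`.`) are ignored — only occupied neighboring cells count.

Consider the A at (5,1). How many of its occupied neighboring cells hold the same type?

1

Occupied neighbors of (5,1): (4,1)=A, (4,2)=B, (6,1)=B, (6,2)=B.
Same type (A): 1 of 4.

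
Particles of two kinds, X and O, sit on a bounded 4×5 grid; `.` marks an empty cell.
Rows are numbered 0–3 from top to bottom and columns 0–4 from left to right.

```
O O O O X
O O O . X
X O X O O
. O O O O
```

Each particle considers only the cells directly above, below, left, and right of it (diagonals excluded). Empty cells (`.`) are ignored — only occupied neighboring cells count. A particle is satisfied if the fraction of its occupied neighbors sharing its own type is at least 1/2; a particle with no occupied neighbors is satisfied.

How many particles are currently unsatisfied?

(0,0)O 2/2 satisfied
(0,1)O 3/3 satisfied
(0,2)O 3/3 satisfied
(0,3)O 1/2 satisfied
(0,4)X 1/2 satisfied
(1,0)O 2/3 satisfied
(1,1)O 4/4 satisfied
(1,2)O 2/3 satisfied
(1,4)X 1/2 satisfied
(2,0)X 0/2 not
(2,1)O 2/4 satisfied
(2,2)X 0/4 not
(2,3)O 2/3 satisfied
(2,4)O 2/3 satisfied
(3,1)O 2/2 satisfied
(3,2)O 2/3 satisfied
(3,3)O 3/3 satisfied
(3,4)O 2/2 satisfied
Unsatisfied: (2,0), (2,2) — 2 in total.

2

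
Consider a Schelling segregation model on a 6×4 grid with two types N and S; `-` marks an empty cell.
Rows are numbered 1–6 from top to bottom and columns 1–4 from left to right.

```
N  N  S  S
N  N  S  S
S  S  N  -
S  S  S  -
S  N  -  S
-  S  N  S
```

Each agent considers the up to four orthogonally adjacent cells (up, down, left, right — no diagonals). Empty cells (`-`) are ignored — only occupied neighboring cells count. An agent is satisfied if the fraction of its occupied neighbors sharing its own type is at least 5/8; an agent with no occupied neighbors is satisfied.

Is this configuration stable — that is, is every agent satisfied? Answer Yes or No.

Row 1: (1,1)N 2/2 satisfied · (1,2)N 2/3 satisfied · (1,3)S 2/3 satisfied · (1,4)S 2/2 satisfied
Row 2: (2,1)N 2/3 satisfied · (2,2)N 2/4 not · (2,3)S 2/4 not · (2,4)S 2/2 satisfied
Row 3: (3,1)S 2/3 satisfied · (3,2)S 2/4 not · (3,3)N 0/3 not
Row 4: (4,1)S 3/3 satisfied · (4,2)S 3/4 satisfied · (4,3)S 1/2 not
Row 5: (5,1)S 1/2 not · (5,2)N 0/3 not · (5,4)S 1/1 satisfied
Row 6: (6,2)S 0/2 not · (6,3)N 0/2 not · (6,4)S 1/2 not
For instance (2,2) has only 2/4 same-type neighbors, below 5/8.

No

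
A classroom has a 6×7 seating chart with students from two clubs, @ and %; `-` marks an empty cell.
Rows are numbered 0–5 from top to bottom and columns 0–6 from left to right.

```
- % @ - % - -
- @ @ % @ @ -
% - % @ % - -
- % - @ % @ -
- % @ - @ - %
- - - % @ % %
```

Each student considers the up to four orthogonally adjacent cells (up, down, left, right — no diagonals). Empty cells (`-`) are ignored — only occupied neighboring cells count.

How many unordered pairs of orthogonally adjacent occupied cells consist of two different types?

Scan each occupied cell's neighbors to the right and below so each pair is counted once.
Row 0: %(0,1)–@(0,2)≠ %(0,1)–@(1,1)≠ @(0,2)–@(1,2)= %(0,4)–@(1,4)≠  → 3/4 unlike.
Row 1: @(1,1)–@(1,2)= @(1,2)–%(1,3)≠ @(1,2)–%(2,2)≠ %(1,3)–@(1,4)≠ %(1,3)–@(2,3)≠ @(1,4)–@(1,5)= @(1,4)–%(2,4)≠  → 5/7 unlike.
Row 2: %(2,2)–@(2,3)≠ @(2,3)–%(2,4)≠ @(2,3)–@(3,3)= %(2,4)–%(3,4)=  → 2/4 unlike.
Row 3: %(3,1)–%(4,1)= @(3,3)–%(3,4)≠ %(3,4)–@(3,5)≠ %(3,4)–@(4,4)≠  → 3/4 unlike.
Row 4: %(4,1)–@(4,2)≠ @(4,4)–@(5,4)= %(4,6)–%(5,6)=  → 1/3 unlike.
Row 5: %(5,3)–@(5,4)≠ @(5,4)–%(5,5)≠ %(5,5)–%(5,6)=  → 2/3 unlike.
Total adjacent occupied pairs: 25; unlike-type pairs: 16.

16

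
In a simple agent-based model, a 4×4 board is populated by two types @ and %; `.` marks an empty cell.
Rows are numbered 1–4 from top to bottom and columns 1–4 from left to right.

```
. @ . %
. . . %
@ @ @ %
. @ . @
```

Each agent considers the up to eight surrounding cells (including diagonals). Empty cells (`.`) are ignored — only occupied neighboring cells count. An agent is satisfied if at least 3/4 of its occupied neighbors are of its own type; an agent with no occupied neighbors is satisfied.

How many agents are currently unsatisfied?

(1,2)@ 0/0 ok
(1,4)% 1/1 ok
(2,4)% 2/3 unhappy
(3,1)@ 2/2 ok
(3,2)@ 3/3 ok
(3,3)@ 3/5 unhappy
(3,4)% 1/3 unhappy
(4,2)@ 3/3 ok
(4,4)@ 1/2 unhappy
Unsatisfied: (2,4), (3,3), (3,4), (4,4) — 4 in total.

4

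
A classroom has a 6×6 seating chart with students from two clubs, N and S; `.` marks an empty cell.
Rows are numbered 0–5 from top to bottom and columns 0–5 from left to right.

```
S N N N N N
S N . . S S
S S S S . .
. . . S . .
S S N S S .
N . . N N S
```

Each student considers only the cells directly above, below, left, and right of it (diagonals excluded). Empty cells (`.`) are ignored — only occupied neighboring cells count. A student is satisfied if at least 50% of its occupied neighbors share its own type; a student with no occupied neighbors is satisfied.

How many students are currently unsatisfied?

5

(0,0)S 1/2 satisfied
(0,1)N 2/3 satisfied
(0,2)N 2/2 satisfied
(0,3)N 2/2 satisfied
(0,4)N 2/3 satisfied
(0,5)N 1/2 satisfied
(1,0)S 2/3 satisfied
(1,1)N 1/3 not
(1,4)S 1/2 satisfied
(1,5)S 1/2 satisfied
(2,0)S 2/2 satisfied
(2,1)S 2/3 satisfied
(2,2)S 2/2 satisfied
(2,3)S 2/2 satisfied
(3,3)S 2/2 satisfied
(4,0)S 1/2 satisfied
(4,1)S 1/2 satisfied
(4,2)N 0/2 not
(4,3)S 2/4 satisfied
(4,4)S 1/2 satisfied
(5,0)N 0/1 not
(5,3)N 1/2 satisfied
(5,4)N 1/3 not
(5,5)S 0/1 not
Unsatisfied: (1,1), (4,2), (5,0), (5,4), (5,5) — 5 in total.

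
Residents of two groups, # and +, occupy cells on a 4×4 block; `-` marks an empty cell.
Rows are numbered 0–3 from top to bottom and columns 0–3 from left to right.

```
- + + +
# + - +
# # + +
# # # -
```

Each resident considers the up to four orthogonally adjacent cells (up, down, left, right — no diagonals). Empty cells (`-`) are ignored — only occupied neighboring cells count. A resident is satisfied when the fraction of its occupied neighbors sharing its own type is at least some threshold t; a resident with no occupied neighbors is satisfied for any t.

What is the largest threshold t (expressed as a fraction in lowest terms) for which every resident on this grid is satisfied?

Row 0: (0,1)+ 2/2 · (0,2)+ 2/2 · (0,3)+ 2/2
Row 1: (1,0)# 1/2 · (1,1)+ 1/3 · (1,3)+ 2/2
Row 2: (2,0)# 3/3 · (2,1)# 2/4 · (2,2)+ 1/3 · (2,3)+ 2/2
Row 3: (3,0)# 2/2 · (3,1)# 3/3 · (3,2)# 1/2
The smallest same-type fraction is 1/3 at (1,1), which reduces to 1/3. Any threshold above that leaves this resident unsatisfied.

1/3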